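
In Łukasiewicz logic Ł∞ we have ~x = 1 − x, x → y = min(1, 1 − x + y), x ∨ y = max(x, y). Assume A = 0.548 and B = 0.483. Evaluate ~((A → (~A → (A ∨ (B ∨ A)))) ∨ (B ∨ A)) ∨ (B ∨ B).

~A = 1 − 0.548 = 0.452
B ∨ A = max(0.483, 0.548) = 0.548
A ∨ (B ∨ A) = max(0.548, 0.548) = 0.548
~A → (A ∨ (B ∨ A)) = min(1, 1 − 0.452 + 0.548) = min(1, 1.096) = 1.000
A → (~A → (A ∨ (B ∨ A))) = min(1, 1 − 0.548 + 1.000) = min(1, 1.452) = 1.000
(A → (~A → (A ∨ (B ∨ A)))) ∨ (B ∨ A) = max(1.000, 0.548) = 1.000
~((A → (~A → (A ∨ (B ∨ A)))) ∨ (B ∨ A)) = 1 − 1.000 = 0.000
B ∨ B = max(0.483, 0.483) = 0.483
~((A → (~A → (A ∨ (B ∨ A)))) ∨ (B ∨ A)) ∨ (B ∨ B) = max(0.000, 0.483) = 0.483

0.483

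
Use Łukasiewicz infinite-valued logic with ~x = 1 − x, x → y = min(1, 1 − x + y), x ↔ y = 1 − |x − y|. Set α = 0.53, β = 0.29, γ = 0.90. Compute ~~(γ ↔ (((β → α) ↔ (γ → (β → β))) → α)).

β → α = min(1, 1 − 0.29 + 0.53) = min(1, 1.24) = 1.00
β → β = min(1, 1 − 0.29 + 0.29) = min(1, 1.00) = 1.00
γ → (β → β) = min(1, 1 − 0.90 + 1.00) = min(1, 1.10) = 1.00
(β → α) ↔ (γ → (β → β)) = 1 − |1.00 − 1.00| = 1 − 0.00 = 1.00
((β → α) ↔ (γ → (β → β))) → α = min(1, 1 − 1.00 + 0.53) = min(1, 0.53) = 0.53
γ ↔ (((β → α) ↔ (γ → (β → β))) → α) = 1 − |0.90 − 0.53| = 1 − 0.37 = 0.63
~(γ ↔ (((β → α) ↔ (γ → (β → β))) → α)) = 1 − 0.63 = 0.37
~~(γ ↔ (((β → α) ↔ (γ → (β → β))) → α)) = 1 − 0.37 = 0.63

0.63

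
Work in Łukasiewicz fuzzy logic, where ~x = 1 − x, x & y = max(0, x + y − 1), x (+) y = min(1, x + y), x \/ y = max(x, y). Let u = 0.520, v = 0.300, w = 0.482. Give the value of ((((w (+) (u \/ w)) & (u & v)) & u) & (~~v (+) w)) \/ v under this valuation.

0.300

u \/ w = max(0.520, 0.482) = 0.520
w (+) (u \/ w) = min(1, 0.482 + 0.520) = min(1, 1.002) = 1.000
u & v = max(0, 0.520 + 0.300 − 1) = max(0, -0.180) = 0.000
(w (+) (u \/ w)) & (u & v) = max(0, 1.000 + 0.000 − 1) = max(0, 0.000) = 0.000
((w (+) (u \/ w)) & (u & v)) & u = max(0, 0.000 + 0.520 − 1) = max(0, -0.480) = 0.000
~v = 1 − 0.300 = 0.700
~~v = 1 − 0.700 = 0.300
~~v (+) w = min(1, 0.300 + 0.482) = min(1, 0.782) = 0.782
(((w (+) (u \/ w)) & (u & v)) & u) & (~~v (+) w) = max(0, 0.000 + 0.782 − 1) = max(0, -0.218) = 0.000
((((w (+) (u \/ w)) & (u & v)) & u) & (~~v (+) w)) \/ v = max(0.000, 0.300) = 0.300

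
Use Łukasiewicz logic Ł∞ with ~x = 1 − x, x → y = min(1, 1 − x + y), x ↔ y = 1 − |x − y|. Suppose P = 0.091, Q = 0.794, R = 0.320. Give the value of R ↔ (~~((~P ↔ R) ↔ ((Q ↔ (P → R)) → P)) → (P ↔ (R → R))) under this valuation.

0.885

~P = 1 − 0.091 = 0.909
~P ↔ R = 1 − |0.909 − 0.320| = 1 − 0.589 = 0.411
P → R = min(1, 1 − 0.091 + 0.320) = min(1, 1.229) = 1.000
Q ↔ (P → R) = 1 − |0.794 − 1.000| = 1 − 0.206 = 0.794
(Q ↔ (P → R)) → P = min(1, 1 − 0.794 + 0.091) = min(1, 0.297) = 0.297
(~P ↔ R) ↔ ((Q ↔ (P → R)) → P) = 1 − |0.411 − 0.297| = 1 − 0.114 = 0.886
~((~P ↔ R) ↔ ((Q ↔ (P → R)) → P)) = 1 − 0.886 = 0.114
~~((~P ↔ R) ↔ ((Q ↔ (P → R)) → P)) = 1 − 0.114 = 0.886
R → R = min(1, 1 − 0.320 + 0.320) = min(1, 1.000) = 1.000
P ↔ (R → R) = 1 − |0.091 − 1.000| = 1 − 0.909 = 0.091
~~((~P ↔ R) ↔ ((Q ↔ (P → R)) → P)) → (P ↔ (R → R)) = min(1, 1 − 0.886 + 0.091) = min(1, 0.205) = 0.205
R ↔ (~~((~P ↔ R) ↔ ((Q ↔ (P → R)) → P)) → (P ↔ (R → R))) = 1 − |0.320 − 0.205| = 1 − 0.115 = 0.885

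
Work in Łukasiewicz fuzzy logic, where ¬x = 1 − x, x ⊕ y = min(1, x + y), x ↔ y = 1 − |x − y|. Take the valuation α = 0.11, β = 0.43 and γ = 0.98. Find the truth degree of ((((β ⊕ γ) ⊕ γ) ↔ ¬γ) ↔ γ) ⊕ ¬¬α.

0.15

β ⊕ γ = min(1, 0.43 + 0.98) = min(1, 1.41) = 1.00
(β ⊕ γ) ⊕ γ = min(1, 1.00 + 0.98) = min(1, 1.98) = 1.00
¬γ = 1 − 0.98 = 0.02
((β ⊕ γ) ⊕ γ) ↔ ¬γ = 1 − |1.00 − 0.02| = 1 − 0.98 = 0.02
(((β ⊕ γ) ⊕ γ) ↔ ¬γ) ↔ γ = 1 − |0.02 − 0.98| = 1 − 0.96 = 0.04
¬α = 1 − 0.11 = 0.89
¬¬α = 1 − 0.89 = 0.11
((((β ⊕ γ) ⊕ γ) ↔ ¬γ) ↔ γ) ⊕ ¬¬α = min(1, 0.04 + 0.11) = min(1, 0.15) = 0.15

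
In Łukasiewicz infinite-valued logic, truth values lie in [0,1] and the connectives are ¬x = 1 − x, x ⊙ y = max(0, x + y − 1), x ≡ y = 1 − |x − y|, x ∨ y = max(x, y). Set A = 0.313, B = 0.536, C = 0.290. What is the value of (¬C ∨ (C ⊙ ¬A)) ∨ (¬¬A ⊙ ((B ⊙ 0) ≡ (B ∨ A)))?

0.710

¬C = 1 − 0.290 = 0.710
¬A = 1 − 0.313 = 0.687
C ⊙ ¬A = max(0, 0.290 + 0.687 − 1) = max(0, -0.023) = 0.000
¬C ∨ (C ⊙ ¬A) = max(0.710, 0.000) = 0.710
¬¬A = 1 − 0.687 = 0.313
B ⊙ 0 = max(0, 0.536 + 0.000 − 1) = max(0, -0.464) = 0.000
B ∨ A = max(0.536, 0.313) = 0.536
(B ⊙ 0) ≡ (B ∨ A) = 1 − |0.000 − 0.536| = 1 − 0.536 = 0.464
¬¬A ⊙ ((B ⊙ 0) ≡ (B ∨ A)) = max(0, 0.313 + 0.464 − 1) = max(0, -0.223) = 0.000
(¬C ∨ (C ⊙ ¬A)) ∨ (¬¬A ⊙ ((B ⊙ 0) ≡ (B ∨ A))) = max(0.710, 0.000) = 0.710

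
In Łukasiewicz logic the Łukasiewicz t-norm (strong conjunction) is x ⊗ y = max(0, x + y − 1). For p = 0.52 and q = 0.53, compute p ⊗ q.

0.05

p ⊗ q = max(0, 0.52 + 0.53 − 1) = max(0, 0.05) = 0.05
For comparison, the Gödel (minimum) t-norm min(x, y) would give 0.52.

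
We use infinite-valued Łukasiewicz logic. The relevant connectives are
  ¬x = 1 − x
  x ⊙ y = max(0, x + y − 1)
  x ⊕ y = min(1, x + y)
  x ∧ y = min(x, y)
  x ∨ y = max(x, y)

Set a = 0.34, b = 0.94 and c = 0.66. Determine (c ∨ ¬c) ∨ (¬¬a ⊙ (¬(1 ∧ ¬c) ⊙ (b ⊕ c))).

0.66

¬c = 1 − 0.66 = 0.34
c ∨ ¬c = max(0.66, 0.34) = 0.66
¬a = 1 − 0.34 = 0.66
¬¬a = 1 − 0.66 = 0.34
1 ∧ ¬c = min(1.00, 0.34) = 0.34
¬(1 ∧ ¬c) = 1 − 0.34 = 0.66
b ⊕ c = min(1, 0.94 + 0.66) = min(1, 1.60) = 1.00
¬(1 ∧ ¬c) ⊙ (b ⊕ c) = max(0, 0.66 + 1.00 − 1) = max(0, 0.66) = 0.66
¬¬a ⊙ (¬(1 ∧ ¬c) ⊙ (b ⊕ c)) = max(0, 0.34 + 0.66 − 1) = max(0, 0.00) = 0.00
(c ∨ ¬c) ∨ (¬¬a ⊙ (¬(1 ∧ ¬c) ⊙ (b ⊕ c))) = max(0.66, 0.00) = 0.66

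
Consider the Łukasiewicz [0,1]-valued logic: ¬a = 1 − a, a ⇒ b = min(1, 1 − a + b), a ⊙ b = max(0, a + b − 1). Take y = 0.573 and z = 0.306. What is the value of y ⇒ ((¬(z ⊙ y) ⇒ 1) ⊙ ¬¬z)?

z ⊙ y = max(0, 0.306 + 0.573 − 1) = max(0, -0.121) = 0.000
¬(z ⊙ y) = 1 − 0.000 = 1.000
¬(z ⊙ y) ⇒ 1 = min(1, 1 − 1.000 + 1.000) = min(1, 1.000) = 1.000
¬z = 1 − 0.306 = 0.694
¬¬z = 1 − 0.694 = 0.306
(¬(z ⊙ y) ⇒ 1) ⊙ ¬¬z = max(0, 1.000 + 0.306 − 1) = max(0, 0.306) = 0.306
y ⇒ ((¬(z ⊙ y) ⇒ 1) ⊙ ¬¬z) = min(1, 1 − 0.573 + 0.306) = min(1, 0.733) = 0.733

0.733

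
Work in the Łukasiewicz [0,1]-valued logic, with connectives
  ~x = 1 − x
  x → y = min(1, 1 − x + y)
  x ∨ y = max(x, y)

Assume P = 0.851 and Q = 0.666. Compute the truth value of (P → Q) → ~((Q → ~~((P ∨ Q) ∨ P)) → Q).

0.519

P → Q = min(1, 1 − 0.851 + 0.666) = min(1, 0.815) = 0.815
P ∨ Q = max(0.851, 0.666) = 0.851
(P ∨ Q) ∨ P = max(0.851, 0.851) = 0.851
~((P ∨ Q) ∨ P) = 1 − 0.851 = 0.149
~~((P ∨ Q) ∨ P) = 1 − 0.149 = 0.851
Q → ~~((P ∨ Q) ∨ P) = min(1, 1 − 0.666 + 0.851) = min(1, 1.185) = 1.000
(Q → ~~((P ∨ Q) ∨ P)) → Q = min(1, 1 − 1.000 + 0.666) = min(1, 0.666) = 0.666
~((Q → ~~((P ∨ Q) ∨ P)) → Q) = 1 − 0.666 = 0.334
(P → Q) → ~((Q → ~~((P ∨ Q) ∨ P)) → Q) = min(1, 1 − 0.815 + 0.334) = min(1, 0.519) = 0.519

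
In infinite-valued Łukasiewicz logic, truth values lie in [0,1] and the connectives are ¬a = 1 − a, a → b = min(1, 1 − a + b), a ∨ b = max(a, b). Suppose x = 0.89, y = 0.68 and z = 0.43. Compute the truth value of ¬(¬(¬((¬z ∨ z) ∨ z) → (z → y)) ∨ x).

¬z = 1 − 0.43 = 0.57
¬z ∨ z = max(0.57, 0.43) = 0.57
(¬z ∨ z) ∨ z = max(0.57, 0.43) = 0.57
¬((¬z ∨ z) ∨ z) = 1 − 0.57 = 0.43
z → y = min(1, 1 − 0.43 + 0.68) = min(1, 1.25) = 1.00
¬((¬z ∨ z) ∨ z) → (z → y) = min(1, 1 − 0.43 + 1.00) = min(1, 1.57) = 1.00
¬(¬((¬z ∨ z) ∨ z) → (z → y)) = 1 − 1.00 = 0.00
¬(¬((¬z ∨ z) ∨ z) → (z → y)) ∨ x = max(0.00, 0.89) = 0.89
¬(¬(¬((¬z ∨ z) ∨ z) → (z → y)) ∨ x) = 1 − 0.89 = 0.11

0.11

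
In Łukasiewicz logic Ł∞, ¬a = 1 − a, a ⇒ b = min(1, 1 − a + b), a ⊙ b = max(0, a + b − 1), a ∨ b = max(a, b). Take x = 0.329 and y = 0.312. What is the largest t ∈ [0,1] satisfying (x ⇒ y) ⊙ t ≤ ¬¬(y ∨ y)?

x ⇒ y = min(1, 1 − 0.329 + 0.312) = min(1, 0.983) = 0.983
So the left factor is x ⇒ y = 0.983.
y ∨ y = max(0.312, 0.312) = 0.312
¬(y ∨ y) = 1 − 0.312 = 0.688
¬¬(y ∨ y) = 1 − 0.688 = 0.312
So the right-hand bound is ¬¬(y ∨ y) = 0.312.
The residuum of the Łukasiewicz t-norm gives the supremum: min(1, 1 − 0.983 + 0.312).
1 − 0.983 + 0.312 = 0.329, so t = min(1, 0.329) = 0.329.
Check: 0.983 ⊙ 0.329 = max(0, 0.312) = 0.312 ≤ 0.312.

0.329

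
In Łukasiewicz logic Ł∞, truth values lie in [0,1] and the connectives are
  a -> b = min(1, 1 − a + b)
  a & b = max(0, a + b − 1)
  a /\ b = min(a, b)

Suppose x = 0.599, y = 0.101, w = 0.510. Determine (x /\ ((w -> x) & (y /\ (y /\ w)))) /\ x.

0.101

w -> x = min(1, 1 − 0.510 + 0.599) = min(1, 1.089) = 1.000
y /\ w = min(0.101, 0.510) = 0.101
y /\ (y /\ w) = min(0.101, 0.101) = 0.101
(w -> x) & (y /\ (y /\ w)) = max(0, 1.000 + 0.101 − 1) = max(0, 0.101) = 0.101
x /\ ((w -> x) & (y /\ (y /\ w))) = min(0.599, 0.101) = 0.101
(x /\ ((w -> x) & (y /\ (y /\ w)))) /\ x = min(0.101, 0.599) = 0.101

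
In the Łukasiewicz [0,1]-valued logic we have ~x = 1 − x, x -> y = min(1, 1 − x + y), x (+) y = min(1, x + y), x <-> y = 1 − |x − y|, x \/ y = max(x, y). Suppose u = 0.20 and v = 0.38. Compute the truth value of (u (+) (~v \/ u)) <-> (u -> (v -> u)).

0.82

~v = 1 − 0.38 = 0.62
~v \/ u = max(0.62, 0.20) = 0.62
u (+) (~v \/ u) = min(1, 0.20 + 0.62) = min(1, 0.82) = 0.82
v -> u = min(1, 1 − 0.38 + 0.20) = min(1, 0.82) = 0.82
u -> (v -> u) = min(1, 1 − 0.20 + 0.82) = min(1, 1.62) = 1.00
(u (+) (~v \/ u)) <-> (u -> (v -> u)) = 1 − |0.82 − 1.00| = 1 − 0.18 = 0.82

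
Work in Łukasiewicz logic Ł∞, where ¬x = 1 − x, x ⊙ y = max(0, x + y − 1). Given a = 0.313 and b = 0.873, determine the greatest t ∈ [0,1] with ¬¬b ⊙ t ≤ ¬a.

¬b = 1 − 0.873 = 0.127
¬¬b = 1 − 0.127 = 0.873
So the left factor is ¬¬b = 0.873.
¬a = 1 − 0.313 = 0.687
So the right-hand bound is ¬a = 0.687.
The residuum of the Łukasiewicz t-norm gives the supremum: min(1, 1 − 0.873 + 0.687).
1 − 0.873 + 0.687 = 0.814, so t = min(1, 0.814) = 0.814.
Check: 0.873 ⊙ 0.814 = max(0, 0.687) = 0.687 ≤ 0.687.

0.814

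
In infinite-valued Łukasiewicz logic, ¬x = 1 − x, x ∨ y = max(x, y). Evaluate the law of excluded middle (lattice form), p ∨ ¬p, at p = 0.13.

0.87

¬p = 1 − 0.13 = 0.87
p ∨ ¬p = max(0.13, 0.87) = 0.87
(The value 0.87 < 1 shows this instance is not satisfied; not a Ł∞-tautology — its value is max(a, 1−a).)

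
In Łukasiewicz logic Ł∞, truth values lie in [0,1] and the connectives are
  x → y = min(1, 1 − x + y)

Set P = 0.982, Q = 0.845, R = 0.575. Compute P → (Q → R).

0.748

Q → R = min(1, 1 − 0.845 + 0.575) = min(1, 0.730) = 0.730
P → (Q → R) = min(1, 1 − 0.982 + 0.730) = min(1, 0.748) = 0.748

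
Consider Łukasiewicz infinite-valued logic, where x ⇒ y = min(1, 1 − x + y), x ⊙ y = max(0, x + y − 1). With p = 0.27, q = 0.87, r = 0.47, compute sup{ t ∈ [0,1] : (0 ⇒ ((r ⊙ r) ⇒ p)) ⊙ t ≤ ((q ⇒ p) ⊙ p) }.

0.00

r ⊙ r = max(0, 0.47 + 0.47 − 1) = max(0, -0.06) = 0.00
(r ⊙ r) ⇒ p = min(1, 1 − 0.00 + 0.27) = min(1, 1.27) = 1.00
0 ⇒ ((r ⊙ r) ⇒ p) = min(1, 1 − 0.00 + 1.00) = min(1, 2.00) = 1.00
So the left factor is 0 ⇒ ((r ⊙ r) ⇒ p) = 1.00.
q ⇒ p = min(1, 1 − 0.87 + 0.27) = min(1, 0.40) = 0.40
(q ⇒ p) ⊙ p = max(0, 0.40 + 0.27 − 1) = max(0, -0.33) = 0.00
So the right-hand bound is (q ⇒ p) ⊙ p = 0.00.
The residuum of the Łukasiewicz t-norm gives the supremum: min(1, 1 − 1.00 + 0.00).
1 − 1.00 + 0.00 = 0.00, so t = min(1, 0.00) = 0.00.
Check: 1.00 ⊙ 0.00 = max(0, 0.00) = 0.00 ≤ 0.00.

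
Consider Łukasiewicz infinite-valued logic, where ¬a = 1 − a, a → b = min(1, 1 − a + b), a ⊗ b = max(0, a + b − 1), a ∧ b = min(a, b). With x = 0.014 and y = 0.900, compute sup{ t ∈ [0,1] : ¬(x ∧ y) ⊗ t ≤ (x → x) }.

1.000

x ∧ y = min(0.014, 0.900) = 0.014
¬(x ∧ y) = 1 − 0.014 = 0.986
So the left factor is ¬(x ∧ y) = 0.986.
x → x = min(1, 1 − 0.014 + 0.014) = min(1, 1.000) = 1.000
So the right-hand bound is x → x = 1.000.
The residuum of the Łukasiewicz t-norm gives the supremum: min(1, 1 − 0.986 + 1.000).
1 − 0.986 + 1.000 = 1.014, so t = min(1, 1.014) = 1.000.
Check: 0.986 ⊗ 1.000 = max(0, 0.986) = 0.986 ≤ 1.000.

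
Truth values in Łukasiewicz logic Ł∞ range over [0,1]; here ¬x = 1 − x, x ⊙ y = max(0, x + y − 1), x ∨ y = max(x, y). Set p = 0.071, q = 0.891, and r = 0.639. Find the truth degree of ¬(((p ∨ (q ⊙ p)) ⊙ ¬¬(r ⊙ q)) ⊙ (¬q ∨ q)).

1.000

q ⊙ p = max(0, 0.891 + 0.071 − 1) = max(0, -0.038) = 0.000
p ∨ (q ⊙ p) = max(0.071, 0.000) = 0.071
r ⊙ q = max(0, 0.639 + 0.891 − 1) = max(0, 0.530) = 0.530
¬(r ⊙ q) = 1 − 0.530 = 0.470
¬¬(r ⊙ q) = 1 − 0.470 = 0.530
(p ∨ (q ⊙ p)) ⊙ ¬¬(r ⊙ q) = max(0, 0.071 + 0.530 − 1) = max(0, -0.399) = 0.000
¬q = 1 − 0.891 = 0.109
¬q ∨ q = max(0.109, 0.891) = 0.891
((p ∨ (q ⊙ p)) ⊙ ¬¬(r ⊙ q)) ⊙ (¬q ∨ q) = max(0, 0.000 + 0.891 − 1) = max(0, -0.109) = 0.000
¬(((p ∨ (q ⊙ p)) ⊙ ¬¬(r ⊙ q)) ⊙ (¬q ∨ q)) = 1 − 0.000 = 1.000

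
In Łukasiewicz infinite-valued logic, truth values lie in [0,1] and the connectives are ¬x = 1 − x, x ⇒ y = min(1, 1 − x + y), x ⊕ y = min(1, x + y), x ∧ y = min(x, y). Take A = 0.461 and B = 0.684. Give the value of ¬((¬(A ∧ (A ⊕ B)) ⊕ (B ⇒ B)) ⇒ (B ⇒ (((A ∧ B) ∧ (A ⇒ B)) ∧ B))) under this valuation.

0.223

A ⊕ B = min(1, 0.461 + 0.684) = min(1, 1.145) = 1.000
A ∧ (A ⊕ B) = min(0.461, 1.000) = 0.461
¬(A ∧ (A ⊕ B)) = 1 − 0.461 = 0.539
B ⇒ B = min(1, 1 − 0.684 + 0.684) = min(1, 1.000) = 1.000
¬(A ∧ (A ⊕ B)) ⊕ (B ⇒ B) = min(1, 0.539 + 1.000) = min(1, 1.539) = 1.000
A ∧ B = min(0.461, 0.684) = 0.461
A ⇒ B = min(1, 1 − 0.461 + 0.684) = min(1, 1.223) = 1.000
(A ∧ B) ∧ (A ⇒ B) = min(0.461, 1.000) = 0.461
((A ∧ B) ∧ (A ⇒ B)) ∧ B = min(0.461, 0.684) = 0.461
B ⇒ (((A ∧ B) ∧ (A ⇒ B)) ∧ B) = min(1, 1 − 0.684 + 0.461) = min(1, 0.777) = 0.777
(¬(A ∧ (A ⊕ B)) ⊕ (B ⇒ B)) ⇒ (B ⇒ (((A ∧ B) ∧ (A ⇒ B)) ∧ B)) = min(1, 1 − 1.000 + 0.777) = min(1, 0.777) = 0.777
¬((¬(A ∧ (A ⊕ B)) ⊕ (B ⇒ B)) ⇒ (B ⇒ (((A ∧ B) ∧ (A ⇒ B)) ∧ B))) = 1 − 0.777 = 0.223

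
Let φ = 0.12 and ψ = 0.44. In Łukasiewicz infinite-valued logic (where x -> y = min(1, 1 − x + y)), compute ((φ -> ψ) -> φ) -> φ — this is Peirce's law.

φ -> ψ = min(1, 1 − 0.12 + 0.44) = min(1, 1.32) = 1.00
(φ -> ψ) -> φ = min(1, 1 − 1.00 + 0.12) = min(1, 0.12) = 0.12
((φ -> ψ) -> φ) -> φ = min(1, 1 − 0.12 + 0.12) = min(1, 1.00) = 1.00

1.00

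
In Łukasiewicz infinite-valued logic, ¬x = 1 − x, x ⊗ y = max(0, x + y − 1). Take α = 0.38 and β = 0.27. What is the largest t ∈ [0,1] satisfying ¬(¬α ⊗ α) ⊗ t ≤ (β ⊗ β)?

¬α = 1 − 0.38 = 0.62
¬α ⊗ α = max(0, 0.62 + 0.38 − 1) = max(0, 0.00) = 0.00
¬(¬α ⊗ α) = 1 − 0.00 = 1.00
So the left factor is ¬(¬α ⊗ α) = 1.00.
β ⊗ β = max(0, 0.27 + 0.27 − 1) = max(0, -0.46) = 0.00
So the right-hand bound is β ⊗ β = 0.00.
The residuum of the Łukasiewicz t-norm gives the supremum: min(1, 1 − 1.00 + 0.00).
1 − 1.00 + 0.00 = 0.00, so t = min(1, 0.00) = 0.00.
Check: 1.00 ⊗ 0.00 = max(0, 0.00) = 0.00 ≤ 0.00.

0.00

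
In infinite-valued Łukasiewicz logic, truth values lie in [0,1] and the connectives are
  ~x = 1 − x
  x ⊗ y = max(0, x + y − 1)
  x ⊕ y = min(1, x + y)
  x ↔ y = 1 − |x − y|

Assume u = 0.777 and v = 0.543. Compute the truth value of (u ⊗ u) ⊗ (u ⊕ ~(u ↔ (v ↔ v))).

u ⊗ u = max(0, 0.777 + 0.777 − 1) = max(0, 0.554) = 0.554
v ↔ v = 1 − |0.543 − 0.543| = 1 − 0.000 = 1.000
u ↔ (v ↔ v) = 1 − |0.777 − 1.000| = 1 − 0.223 = 0.777
~(u ↔ (v ↔ v)) = 1 − 0.777 = 0.223
u ⊕ ~(u ↔ (v ↔ v)) = min(1, 0.777 + 0.223) = min(1, 1.000) = 1.000
(u ⊗ u) ⊗ (u ⊕ ~(u ↔ (v ↔ v))) = max(0, 0.554 + 1.000 − 1) = max(0, 0.554) = 0.554

0.554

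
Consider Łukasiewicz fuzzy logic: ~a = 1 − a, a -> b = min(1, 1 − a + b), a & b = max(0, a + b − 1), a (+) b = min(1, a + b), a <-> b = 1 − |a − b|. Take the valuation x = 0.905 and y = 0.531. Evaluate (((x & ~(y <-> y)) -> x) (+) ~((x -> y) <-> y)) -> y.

0.531

y <-> y = 1 − |0.531 − 0.531| = 1 − 0.000 = 1.000
~(y <-> y) = 1 − 1.000 = 0.000
x & ~(y <-> y) = max(0, 0.905 + 0.000 − 1) = max(0, -0.095) = 0.000
(x & ~(y <-> y)) -> x = min(1, 1 − 0.000 + 0.905) = min(1, 1.905) = 1.000
x -> y = min(1, 1 − 0.905 + 0.531) = min(1, 0.626) = 0.626
(x -> y) <-> y = 1 − |0.626 − 0.531| = 1 − 0.095 = 0.905
~((x -> y) <-> y) = 1 − 0.905 = 0.095
((x & ~(y <-> y)) -> x) (+) ~((x -> y) <-> y) = min(1, 1.000 + 0.095) = min(1, 1.095) = 1.000
(((x & ~(y <-> y)) -> x) (+) ~((x -> y) <-> y)) -> y = min(1, 1 − 1.000 + 0.531) = min(1, 0.531) = 0.531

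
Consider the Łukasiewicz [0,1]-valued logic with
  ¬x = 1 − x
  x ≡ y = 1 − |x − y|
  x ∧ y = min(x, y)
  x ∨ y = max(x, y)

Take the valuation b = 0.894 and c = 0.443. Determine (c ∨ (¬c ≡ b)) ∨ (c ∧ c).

0.663

¬c = 1 − 0.443 = 0.557
¬c ≡ b = 1 − |0.557 − 0.894| = 1 − 0.337 = 0.663
c ∨ (¬c ≡ b) = max(0.443, 0.663) = 0.663
c ∧ c = min(0.443, 0.443) = 0.443
(c ∨ (¬c ≡ b)) ∨ (c ∧ c) = max(0.663, 0.443) = 0.663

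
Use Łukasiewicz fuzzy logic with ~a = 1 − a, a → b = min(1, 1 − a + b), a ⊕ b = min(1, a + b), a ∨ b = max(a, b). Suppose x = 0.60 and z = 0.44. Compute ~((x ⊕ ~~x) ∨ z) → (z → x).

1.00

~x = 1 − 0.60 = 0.40
~~x = 1 − 0.40 = 0.60
x ⊕ ~~x = min(1, 0.60 + 0.60) = min(1, 1.20) = 1.00
(x ⊕ ~~x) ∨ z = max(1.00, 0.44) = 1.00
~((x ⊕ ~~x) ∨ z) = 1 − 1.00 = 0.00
z → x = min(1, 1 − 0.44 + 0.60) = min(1, 1.16) = 1.00
~((x ⊕ ~~x) ∨ z) → (z → x) = min(1, 1 − 0.00 + 1.00) = min(1, 2.00) = 1.00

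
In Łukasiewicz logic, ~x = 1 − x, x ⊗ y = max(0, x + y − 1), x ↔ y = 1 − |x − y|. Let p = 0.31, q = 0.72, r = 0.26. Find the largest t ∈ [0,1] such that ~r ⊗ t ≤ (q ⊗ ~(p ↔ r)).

~r = 1 − 0.26 = 0.74
So the left factor is ~r = 0.74.
p ↔ r = 1 − |0.31 − 0.26| = 1 − 0.05 = 0.95
~(p ↔ r) = 1 − 0.95 = 0.05
q ⊗ ~(p ↔ r) = max(0, 0.72 + 0.05 − 1) = max(0, -0.23) = 0.00
So the right-hand bound is q ⊗ ~(p ↔ r) = 0.00.
The residuum of the Łukasiewicz t-norm gives the supremum: min(1, 1 − 0.74 + 0.00).
1 − 0.74 + 0.00 = 0.26, so t = min(1, 0.26) = 0.26.
Check: 0.74 ⊗ 0.26 = max(0, 0.00) = 0.00 ≤ 0.00.

0.26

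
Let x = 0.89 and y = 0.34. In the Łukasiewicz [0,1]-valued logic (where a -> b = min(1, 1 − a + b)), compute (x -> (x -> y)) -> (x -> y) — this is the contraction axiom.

0.89

x -> y = min(1, 1 − 0.89 + 0.34) = min(1, 0.45) = 0.45
x -> (x -> y) = min(1, 1 − 0.89 + 0.45) = min(1, 0.56) = 0.56
(x -> (x -> y)) -> (x -> y) = min(1, 1 − 0.56 + 0.45) = min(1, 0.89) = 0.89
(The value 0.89 < 1 shows this instance is not satisfied; fails in Ł∞ (the t-norm is not idempotent).)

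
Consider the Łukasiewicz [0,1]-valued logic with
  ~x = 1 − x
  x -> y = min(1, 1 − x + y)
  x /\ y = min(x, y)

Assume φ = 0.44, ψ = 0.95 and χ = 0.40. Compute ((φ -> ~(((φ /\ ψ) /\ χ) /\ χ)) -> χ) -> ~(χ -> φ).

0.60

φ /\ ψ = min(0.44, 0.95) = 0.44
(φ /\ ψ) /\ χ = min(0.44, 0.40) = 0.40
((φ /\ ψ) /\ χ) /\ χ = min(0.40, 0.40) = 0.40
~(((φ /\ ψ) /\ χ) /\ χ) = 1 − 0.40 = 0.60
φ -> ~(((φ /\ ψ) /\ χ) /\ χ) = min(1, 1 − 0.44 + 0.60) = min(1, 1.16) = 1.00
(φ -> ~(((φ /\ ψ) /\ χ) /\ χ)) -> χ = min(1, 1 − 1.00 + 0.40) = min(1, 0.40) = 0.40
χ -> φ = min(1, 1 − 0.40 + 0.44) = min(1, 1.04) = 1.00
~(χ -> φ) = 1 − 1.00 = 0.00
((φ -> ~(((φ /\ ψ) /\ χ) /\ χ)) -> χ) -> ~(χ -> φ) = min(1, 1 − 0.40 + 0.00) = min(1, 0.60) = 0.60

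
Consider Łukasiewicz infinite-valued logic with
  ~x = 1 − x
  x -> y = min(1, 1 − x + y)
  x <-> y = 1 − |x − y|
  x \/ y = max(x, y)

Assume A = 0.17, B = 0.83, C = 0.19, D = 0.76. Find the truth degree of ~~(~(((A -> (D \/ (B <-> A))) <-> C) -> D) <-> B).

0.17

B <-> A = 1 − |0.83 − 0.17| = 1 − 0.66 = 0.34
D \/ (B <-> A) = max(0.76, 0.34) = 0.76
A -> (D \/ (B <-> A)) = min(1, 1 − 0.17 + 0.76) = min(1, 1.59) = 1.00
(A -> (D \/ (B <-> A))) <-> C = 1 − |1.00 − 0.19| = 1 − 0.81 = 0.19
((A -> (D \/ (B <-> A))) <-> C) -> D = min(1, 1 − 0.19 + 0.76) = min(1, 1.57) = 1.00
~(((A -> (D \/ (B <-> A))) <-> C) -> D) = 1 − 1.00 = 0.00
~(((A -> (D \/ (B <-> A))) <-> C) -> D) <-> B = 1 − |0.00 − 0.83| = 1 − 0.83 = 0.17
~(~(((A -> (D \/ (B <-> A))) <-> C) -> D) <-> B) = 1 − 0.17 = 0.83
~~(~(((A -> (D \/ (B <-> A))) <-> C) -> D) <-> B) = 1 − 0.83 = 0.17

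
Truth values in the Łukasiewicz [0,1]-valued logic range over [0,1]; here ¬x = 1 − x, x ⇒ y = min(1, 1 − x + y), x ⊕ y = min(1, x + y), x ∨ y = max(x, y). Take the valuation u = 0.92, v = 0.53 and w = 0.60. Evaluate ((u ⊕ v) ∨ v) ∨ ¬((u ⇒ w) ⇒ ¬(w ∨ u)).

u ⊕ v = min(1, 0.92 + 0.53) = min(1, 1.45) = 1.00
(u ⊕ v) ∨ v = max(1.00, 0.53) = 1.00
u ⇒ w = min(1, 1 − 0.92 + 0.60) = min(1, 0.68) = 0.68
w ∨ u = max(0.60, 0.92) = 0.92
¬(w ∨ u) = 1 − 0.92 = 0.08
(u ⇒ w) ⇒ ¬(w ∨ u) = min(1, 1 − 0.68 + 0.08) = min(1, 0.40) = 0.40
¬((u ⇒ w) ⇒ ¬(w ∨ u)) = 1 − 0.40 = 0.60
((u ⊕ v) ∨ v) ∨ ¬((u ⇒ w) ⇒ ¬(w ∨ u)) = max(1.00, 0.60) = 1.00

1.00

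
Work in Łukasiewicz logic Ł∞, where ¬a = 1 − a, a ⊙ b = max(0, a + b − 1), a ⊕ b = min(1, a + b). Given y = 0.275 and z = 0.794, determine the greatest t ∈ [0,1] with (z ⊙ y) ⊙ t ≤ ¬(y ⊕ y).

z ⊙ y = max(0, 0.794 + 0.275 − 1) = max(0, 0.069) = 0.069
So the left factor is z ⊙ y = 0.069.
y ⊕ y = min(1, 0.275 + 0.275) = min(1, 0.550) = 0.550
¬(y ⊕ y) = 1 − 0.550 = 0.450
So the right-hand bound is ¬(y ⊕ y) = 0.450.
The residuum of the Łukasiewicz t-norm gives the supremum: min(1, 1 − 0.069 + 0.450).
1 − 0.069 + 0.450 = 1.381, so t = min(1, 1.381) = 1.000.
Check: 0.069 ⊙ 1.000 = max(0, 0.069) = 0.069 ≤ 0.450.

1.000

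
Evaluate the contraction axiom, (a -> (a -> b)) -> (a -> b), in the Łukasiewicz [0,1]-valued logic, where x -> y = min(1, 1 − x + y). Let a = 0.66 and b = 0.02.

0.66

a -> b = min(1, 1 − 0.66 + 0.02) = min(1, 0.36) = 0.36
a -> (a -> b) = min(1, 1 − 0.66 + 0.36) = min(1, 0.70) = 0.70
(a -> (a -> b)) -> (a -> b) = min(1, 1 − 0.70 + 0.36) = min(1, 0.66) = 0.66
(The value 0.66 < 1 shows this instance is not satisfied; fails in Ł∞ (the t-norm is not idempotent).)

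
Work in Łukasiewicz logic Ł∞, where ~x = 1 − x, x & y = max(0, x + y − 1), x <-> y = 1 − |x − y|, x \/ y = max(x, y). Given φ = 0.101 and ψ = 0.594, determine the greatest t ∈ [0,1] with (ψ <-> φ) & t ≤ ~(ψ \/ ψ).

ψ <-> φ = 1 − |0.594 − 0.101| = 1 − 0.493 = 0.507
So the left factor is ψ <-> φ = 0.507.
ψ \/ ψ = max(0.594, 0.594) = 0.594
~(ψ \/ ψ) = 1 − 0.594 = 0.406
So the right-hand bound is ~(ψ \/ ψ) = 0.406.
The residuum of the Łukasiewicz t-norm gives the supremum: min(1, 1 − 0.507 + 0.406).
1 − 0.507 + 0.406 = 0.899, so t = min(1, 0.899) = 0.899.
Check: 0.507 & 0.899 = max(0, 0.406) = 0.406 ≤ 0.406.

0.899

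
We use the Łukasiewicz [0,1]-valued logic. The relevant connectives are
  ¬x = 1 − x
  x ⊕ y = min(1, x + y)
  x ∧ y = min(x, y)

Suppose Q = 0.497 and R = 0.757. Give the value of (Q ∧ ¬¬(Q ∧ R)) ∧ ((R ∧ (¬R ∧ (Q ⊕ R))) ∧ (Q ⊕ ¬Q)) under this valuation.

Q ∧ R = min(0.497, 0.757) = 0.497
¬(Q ∧ R) = 1 − 0.497 = 0.503
¬¬(Q ∧ R) = 1 − 0.503 = 0.497
Q ∧ ¬¬(Q ∧ R) = min(0.497, 0.497) = 0.497
¬R = 1 − 0.757 = 0.243
Q ⊕ R = min(1, 0.497 + 0.757) = min(1, 1.254) = 1.000
¬R ∧ (Q ⊕ R) = min(0.243, 1.000) = 0.243
R ∧ (¬R ∧ (Q ⊕ R)) = min(0.757, 0.243) = 0.243
¬Q = 1 − 0.497 = 0.503
Q ⊕ ¬Q = min(1, 0.497 + 0.503) = min(1, 1.000) = 1.000
(R ∧ (¬R ∧ (Q ⊕ R))) ∧ (Q ⊕ ¬Q) = min(0.243, 1.000) = 0.243
(Q ∧ ¬¬(Q ∧ R)) ∧ ((R ∧ (¬R ∧ (Q ⊕ R))) ∧ (Q ⊕ ¬Q)) = min(0.497, 0.243) = 0.243

0.243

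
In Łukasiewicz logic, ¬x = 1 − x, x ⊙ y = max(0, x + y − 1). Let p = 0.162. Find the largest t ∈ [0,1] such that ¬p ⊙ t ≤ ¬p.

¬p = 1 − 0.162 = 0.838
So the left factor is ¬p = 0.838.
So the right-hand bound is ¬p = 0.838.
The residuum of the Łukasiewicz t-norm gives the supremum: min(1, 1 − 0.838 + 0.838).
1 − 0.838 + 0.838 = 1.000, so t = min(1, 1.000) = 1.000.
Check: 0.838 ⊙ 1.000 = max(0, 0.838) = 0.838 ≤ 0.838.

1.000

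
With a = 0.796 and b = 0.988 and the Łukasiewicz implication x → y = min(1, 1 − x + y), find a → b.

1.000

a → b = min(1, 1 − 0.796 + 0.988) = min(1, 1.192) = 1.000
For comparison, the Gödel implication (1 if x ≤ y else y) would give 1.000.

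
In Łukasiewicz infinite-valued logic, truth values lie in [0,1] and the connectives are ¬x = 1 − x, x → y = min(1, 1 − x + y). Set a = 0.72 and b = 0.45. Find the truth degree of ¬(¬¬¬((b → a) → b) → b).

0.10

b → a = min(1, 1 − 0.45 + 0.72) = min(1, 1.27) = 1.00
(b → a) → b = min(1, 1 − 1.00 + 0.45) = min(1, 0.45) = 0.45
¬((b → a) → b) = 1 − 0.45 = 0.55
¬¬((b → a) → b) = 1 − 0.55 = 0.45
¬¬¬((b → a) → b) = 1 − 0.45 = 0.55
¬¬¬((b → a) → b) → b = min(1, 1 − 0.55 + 0.45) = min(1, 0.90) = 0.90
¬(¬¬¬((b → a) → b) → b) = 1 − 0.90 = 0.10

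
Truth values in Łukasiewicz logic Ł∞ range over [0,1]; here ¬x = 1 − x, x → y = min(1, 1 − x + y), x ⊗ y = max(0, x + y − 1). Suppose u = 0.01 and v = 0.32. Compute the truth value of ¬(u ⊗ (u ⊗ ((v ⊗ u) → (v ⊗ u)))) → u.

v ⊗ u = max(0, 0.32 + 0.01 − 1) = max(0, -0.67) = 0.00
(v ⊗ u) → (v ⊗ u) = min(1, 1 − 0.00 + 0.00) = min(1, 1.00) = 1.00
u ⊗ ((v ⊗ u) → (v ⊗ u)) = max(0, 0.01 + 1.00 − 1) = max(0, 0.01) = 0.01
u ⊗ (u ⊗ ((v ⊗ u) → (v ⊗ u))) = max(0, 0.01 + 0.01 − 1) = max(0, -0.98) = 0.00
¬(u ⊗ (u ⊗ ((v ⊗ u) → (v ⊗ u)))) = 1 − 0.00 = 1.00
¬(u ⊗ (u ⊗ ((v ⊗ u) → (v ⊗ u)))) → u = min(1, 1 − 1.00 + 0.01) = min(1, 0.01) = 0.01

0.01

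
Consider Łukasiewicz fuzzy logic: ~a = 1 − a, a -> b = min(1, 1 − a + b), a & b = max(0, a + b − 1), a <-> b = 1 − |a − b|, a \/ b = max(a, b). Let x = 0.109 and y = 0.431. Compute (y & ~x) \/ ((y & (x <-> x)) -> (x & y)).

0.569

~x = 1 − 0.109 = 0.891
y & ~x = max(0, 0.431 + 0.891 − 1) = max(0, 0.322) = 0.322
x <-> x = 1 − |0.109 − 0.109| = 1 − 0.000 = 1.000
y & (x <-> x) = max(0, 0.431 + 1.000 − 1) = max(0, 0.431) = 0.431
x & y = max(0, 0.109 + 0.431 − 1) = max(0, -0.460) = 0.000
(y & (x <-> x)) -> (x & y) = min(1, 1 − 0.431 + 0.000) = min(1, 0.569) = 0.569
(y & ~x) \/ ((y & (x <-> x)) -> (x & y)) = max(0.322, 0.569) = 0.569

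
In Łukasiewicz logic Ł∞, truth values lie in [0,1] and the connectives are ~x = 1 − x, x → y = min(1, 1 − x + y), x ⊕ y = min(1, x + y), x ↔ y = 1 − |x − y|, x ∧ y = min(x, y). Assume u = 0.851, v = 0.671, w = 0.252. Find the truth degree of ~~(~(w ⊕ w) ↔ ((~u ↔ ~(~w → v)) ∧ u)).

0.645

w ⊕ w = min(1, 0.252 + 0.252) = min(1, 0.504) = 0.504
~(w ⊕ w) = 1 − 0.504 = 0.496
~u = 1 − 0.851 = 0.149
~w = 1 − 0.252 = 0.748
~w → v = min(1, 1 − 0.748 + 0.671) = min(1, 0.923) = 0.923
~(~w → v) = 1 − 0.923 = 0.077
~u ↔ ~(~w → v) = 1 − |0.149 − 0.077| = 1 − 0.072 = 0.928
(~u ↔ ~(~w → v)) ∧ u = min(0.928, 0.851) = 0.851
~(w ⊕ w) ↔ ((~u ↔ ~(~w → v)) ∧ u) = 1 − |0.496 − 0.851| = 1 − 0.355 = 0.645
~(~(w ⊕ w) ↔ ((~u ↔ ~(~w → v)) ∧ u)) = 1 − 0.645 = 0.355
~~(~(w ⊕ w) ↔ ((~u ↔ ~(~w → v)) ∧ u)) = 1 − 0.355 = 0.645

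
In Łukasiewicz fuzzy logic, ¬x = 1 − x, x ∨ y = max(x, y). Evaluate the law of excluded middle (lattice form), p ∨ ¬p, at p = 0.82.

0.82

¬p = 1 − 0.82 = 0.18
p ∨ ¬p = max(0.82, 0.18) = 0.82
(The value 0.82 < 1 shows this instance is not satisfied; not a Ł∞-tautology — its value is max(a, 1−a).)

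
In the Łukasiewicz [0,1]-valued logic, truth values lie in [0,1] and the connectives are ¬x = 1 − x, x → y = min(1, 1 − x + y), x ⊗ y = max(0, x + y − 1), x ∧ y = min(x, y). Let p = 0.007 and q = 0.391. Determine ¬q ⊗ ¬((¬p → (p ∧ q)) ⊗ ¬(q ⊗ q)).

0.595

¬q = 1 − 0.391 = 0.609
¬p = 1 − 0.007 = 0.993
p ∧ q = min(0.007, 0.391) = 0.007
¬p → (p ∧ q) = min(1, 1 − 0.993 + 0.007) = min(1, 0.014) = 0.014
q ⊗ q = max(0, 0.391 + 0.391 − 1) = max(0, -0.218) = 0.000
¬(q ⊗ q) = 1 − 0.000 = 1.000
(¬p → (p ∧ q)) ⊗ ¬(q ⊗ q) = max(0, 0.014 + 1.000 − 1) = max(0, 0.014) = 0.014
¬((¬p → (p ∧ q)) ⊗ ¬(q ⊗ q)) = 1 − 0.014 = 0.986
¬q ⊗ ¬((¬p → (p ∧ q)) ⊗ ¬(q ⊗ q)) = max(0, 0.609 + 0.986 − 1) = max(0, 0.595) = 0.595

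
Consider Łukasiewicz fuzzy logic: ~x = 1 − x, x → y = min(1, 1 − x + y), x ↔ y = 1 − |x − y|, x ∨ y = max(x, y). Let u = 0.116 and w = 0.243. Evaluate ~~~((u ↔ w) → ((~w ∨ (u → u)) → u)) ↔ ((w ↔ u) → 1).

u ↔ w = 1 − |0.116 − 0.243| = 1 − 0.127 = 0.873
~w = 1 − 0.243 = 0.757
u → u = min(1, 1 − 0.116 + 0.116) = min(1, 1.000) = 1.000
~w ∨ (u → u) = max(0.757, 1.000) = 1.000
(~w ∨ (u → u)) → u = min(1, 1 − 1.000 + 0.116) = min(1, 0.116) = 0.116
(u ↔ w) → ((~w ∨ (u → u)) → u) = min(1, 1 − 0.873 + 0.116) = min(1, 0.243) = 0.243
~((u ↔ w) → ((~w ∨ (u → u)) → u)) = 1 − 0.243 = 0.757
~~((u ↔ w) → ((~w ∨ (u → u)) → u)) = 1 − 0.757 = 0.243
~~~((u ↔ w) → ((~w ∨ (u → u)) → u)) = 1 − 0.243 = 0.757
w ↔ u = 1 − |0.243 − 0.116| = 1 − 0.127 = 0.873
(w ↔ u) → 1 = min(1, 1 − 0.873 + 1.000) = min(1, 1.127) = 1.000
~~~((u ↔ w) → ((~w ∨ (u → u)) → u)) ↔ ((w ↔ u) → 1) = 1 − |0.757 − 1.000| = 1 − 0.243 = 0.757

0.757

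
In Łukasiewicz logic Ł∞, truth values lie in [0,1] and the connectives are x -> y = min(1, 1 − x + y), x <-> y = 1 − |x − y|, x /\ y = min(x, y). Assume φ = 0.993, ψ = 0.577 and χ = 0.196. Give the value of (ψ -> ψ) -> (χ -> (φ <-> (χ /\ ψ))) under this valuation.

1.000

ψ -> ψ = min(1, 1 − 0.577 + 0.577) = min(1, 1.000) = 1.000
χ /\ ψ = min(0.196, 0.577) = 0.196
φ <-> (χ /\ ψ) = 1 − |0.993 − 0.196| = 1 − 0.797 = 0.203
χ -> (φ <-> (χ /\ ψ)) = min(1, 1 − 0.196 + 0.203) = min(1, 1.007) = 1.000
(ψ -> ψ) -> (χ -> (φ <-> (χ /\ ψ))) = min(1, 1 − 1.000 + 1.000) = min(1, 1.000) = 1.000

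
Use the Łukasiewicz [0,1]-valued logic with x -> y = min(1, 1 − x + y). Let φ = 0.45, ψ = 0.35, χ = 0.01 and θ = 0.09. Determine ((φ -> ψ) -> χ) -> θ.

φ -> ψ = min(1, 1 − 0.45 + 0.35) = min(1, 0.90) = 0.90
(φ -> ψ) -> χ = min(1, 1 − 0.90 + 0.01) = min(1, 0.11) = 0.11
((φ -> ψ) -> χ) -> θ = min(1, 1 − 0.11 + 0.09) = min(1, 0.98) = 0.98

0.98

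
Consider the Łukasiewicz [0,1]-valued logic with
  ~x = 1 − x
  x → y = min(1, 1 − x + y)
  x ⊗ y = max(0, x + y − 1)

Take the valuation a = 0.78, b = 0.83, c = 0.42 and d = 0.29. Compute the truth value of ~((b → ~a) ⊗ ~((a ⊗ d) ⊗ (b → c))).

0.61

~a = 1 − 0.78 = 0.22
b → ~a = min(1, 1 − 0.83 + 0.22) = min(1, 0.39) = 0.39
a ⊗ d = max(0, 0.78 + 0.29 − 1) = max(0, 0.07) = 0.07
b → c = min(1, 1 − 0.83 + 0.42) = min(1, 0.59) = 0.59
(a ⊗ d) ⊗ (b → c) = max(0, 0.07 + 0.59 − 1) = max(0, -0.34) = 0.00
~((a ⊗ d) ⊗ (b → c)) = 1 − 0.00 = 1.00
(b → ~a) ⊗ ~((a ⊗ d) ⊗ (b → c)) = max(0, 0.39 + 1.00 − 1) = max(0, 0.39) = 0.39
~((b → ~a) ⊗ ~((a ⊗ d) ⊗ (b → c))) = 1 − 0.39 = 0.61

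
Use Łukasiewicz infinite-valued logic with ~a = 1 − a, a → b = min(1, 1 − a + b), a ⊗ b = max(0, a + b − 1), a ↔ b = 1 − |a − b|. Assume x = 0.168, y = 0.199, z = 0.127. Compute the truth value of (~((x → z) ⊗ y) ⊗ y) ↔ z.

0.914

x → z = min(1, 1 − 0.168 + 0.127) = min(1, 0.959) = 0.959
(x → z) ⊗ y = max(0, 0.959 + 0.199 − 1) = max(0, 0.158) = 0.158
~((x → z) ⊗ y) = 1 − 0.158 = 0.842
~((x → z) ⊗ y) ⊗ y = max(0, 0.842 + 0.199 − 1) = max(0, 0.041) = 0.041
(~((x → z) ⊗ y) ⊗ y) ↔ z = 1 − |0.041 − 0.127| = 1 − 0.086 = 0.914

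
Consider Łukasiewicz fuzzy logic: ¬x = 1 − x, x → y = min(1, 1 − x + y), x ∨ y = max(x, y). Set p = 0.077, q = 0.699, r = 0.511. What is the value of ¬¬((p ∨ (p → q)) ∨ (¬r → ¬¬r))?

p → q = min(1, 1 − 0.077 + 0.699) = min(1, 1.622) = 1.000
p ∨ (p → q) = max(0.077, 1.000) = 1.000
¬r = 1 − 0.511 = 0.489
¬¬r = 1 − 0.489 = 0.511
¬r → ¬¬r = min(1, 1 − 0.489 + 0.511) = min(1, 1.022) = 1.000
(p ∨ (p → q)) ∨ (¬r → ¬¬r) = max(1.000, 1.000) = 1.000
¬((p ∨ (p → q)) ∨ (¬r → ¬¬r)) = 1 − 1.000 = 0.000
¬¬((p ∨ (p → q)) ∨ (¬r → ¬¬r)) = 1 − 0.000 = 1.000

1.000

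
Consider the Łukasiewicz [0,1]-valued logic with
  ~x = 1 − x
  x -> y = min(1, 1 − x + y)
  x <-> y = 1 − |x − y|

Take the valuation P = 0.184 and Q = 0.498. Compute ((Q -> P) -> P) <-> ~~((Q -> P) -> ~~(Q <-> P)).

0.498

Q -> P = min(1, 1 − 0.498 + 0.184) = min(1, 0.686) = 0.686
(Q -> P) -> P = min(1, 1 − 0.686 + 0.184) = min(1, 0.498) = 0.498
Q <-> P = 1 − |0.498 − 0.184| = 1 − 0.314 = 0.686
~(Q <-> P) = 1 − 0.686 = 0.314
~~(Q <-> P) = 1 − 0.314 = 0.686
(Q -> P) -> ~~(Q <-> P) = min(1, 1 − 0.686 + 0.686) = min(1, 1.000) = 1.000
~((Q -> P) -> ~~(Q <-> P)) = 1 − 1.000 = 0.000
~~((Q -> P) -> ~~(Q <-> P)) = 1 − 0.000 = 1.000
((Q -> P) -> P) <-> ~~((Q -> P) -> ~~(Q <-> P)) = 1 − |0.498 − 1.000| = 1 − 0.502 = 0.498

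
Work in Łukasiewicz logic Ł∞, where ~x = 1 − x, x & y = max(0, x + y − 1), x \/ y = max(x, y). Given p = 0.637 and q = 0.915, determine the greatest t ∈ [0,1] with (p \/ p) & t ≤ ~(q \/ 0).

p \/ p = max(0.637, 0.637) = 0.637
So the left factor is p \/ p = 0.637.
q \/ 0 = max(0.915, 0.000) = 0.915
~(q \/ 0) = 1 − 0.915 = 0.085
So the right-hand bound is ~(q \/ 0) = 0.085.
The residuum of the Łukasiewicz t-norm gives the supremum: min(1, 1 − 0.637 + 0.085).
1 − 0.637 + 0.085 = 0.448, so t = min(1, 0.448) = 0.448.
Check: 0.637 & 0.448 = max(0, 0.085) = 0.085 ≤ 0.085.

0.448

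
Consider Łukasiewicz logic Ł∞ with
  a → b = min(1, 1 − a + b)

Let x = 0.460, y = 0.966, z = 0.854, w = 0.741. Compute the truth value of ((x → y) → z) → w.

0.887

x → y = min(1, 1 − 0.460 + 0.966) = min(1, 1.506) = 1.000
(x → y) → z = min(1, 1 − 1.000 + 0.854) = min(1, 0.854) = 0.854
((x → y) → z) → w = min(1, 1 − 0.854 + 0.741) = min(1, 0.887) = 0.887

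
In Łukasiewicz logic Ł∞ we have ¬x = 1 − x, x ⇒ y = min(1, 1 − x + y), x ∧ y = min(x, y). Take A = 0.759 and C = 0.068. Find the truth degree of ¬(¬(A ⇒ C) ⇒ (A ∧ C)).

0.623

A ⇒ C = min(1, 1 − 0.759 + 0.068) = min(1, 0.309) = 0.309
¬(A ⇒ C) = 1 − 0.309 = 0.691
A ∧ C = min(0.759, 0.068) = 0.068
¬(A ⇒ C) ⇒ (A ∧ C) = min(1, 1 − 0.691 + 0.068) = min(1, 0.377) = 0.377
¬(¬(A ⇒ C) ⇒ (A ∧ C)) = 1 − 0.377 = 0.623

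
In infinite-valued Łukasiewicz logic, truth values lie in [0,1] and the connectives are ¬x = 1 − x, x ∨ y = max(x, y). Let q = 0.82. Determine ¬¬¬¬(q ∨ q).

0.82

q ∨ q = max(0.82, 0.82) = 0.82
¬(q ∨ q) = 1 − 0.82 = 0.18
¬¬(q ∨ q) = 1 − 0.18 = 0.82
¬¬¬(q ∨ q) = 1 − 0.82 = 0.18
¬¬¬¬(q ∨ q) = 1 − 0.18 = 0.82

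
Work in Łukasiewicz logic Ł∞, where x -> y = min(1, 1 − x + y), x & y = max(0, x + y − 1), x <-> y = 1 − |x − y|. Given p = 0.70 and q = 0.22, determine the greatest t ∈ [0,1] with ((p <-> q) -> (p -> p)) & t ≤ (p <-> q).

p <-> q = 1 − |0.70 − 0.22| = 1 − 0.48 = 0.52
p -> p = min(1, 1 − 0.70 + 0.70) = min(1, 1.00) = 1.00
(p <-> q) -> (p -> p) = min(1, 1 − 0.52 + 1.00) = min(1, 1.48) = 1.00
So the left factor is (p <-> q) -> (p -> p) = 1.00.
So the right-hand bound is p <-> q = 0.52.
The residuum of the Łukasiewicz t-norm gives the supremum: min(1, 1 − 1.00 + 0.52).
1 − 1.00 + 0.52 = 0.52, so t = min(1, 0.52) = 0.52.
Check: 1.00 & 0.52 = max(0, 0.52) = 0.52 ≤ 0.52.

0.52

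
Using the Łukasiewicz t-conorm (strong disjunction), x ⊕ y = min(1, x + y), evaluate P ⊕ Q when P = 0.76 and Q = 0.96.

P ⊕ Q = min(1, 0.76 + 0.96) = min(1, 1.72) = 1.00
For comparison, the Gödel t-conorm max(x, y) would give 0.96.

1.00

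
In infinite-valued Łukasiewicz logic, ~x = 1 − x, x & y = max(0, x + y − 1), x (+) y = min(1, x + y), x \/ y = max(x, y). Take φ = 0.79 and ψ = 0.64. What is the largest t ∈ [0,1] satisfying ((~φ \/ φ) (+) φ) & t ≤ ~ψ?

~φ = 1 − 0.79 = 0.21
~φ \/ φ = max(0.21, 0.79) = 0.79
(~φ \/ φ) (+) φ = min(1, 0.79 + 0.79) = min(1, 1.58) = 1.00
So the left factor is (~φ \/ φ) (+) φ = 1.00.
~ψ = 1 − 0.64 = 0.36
So the right-hand bound is ~ψ = 0.36.
The residuum of the Łukasiewicz t-norm gives the supremum: min(1, 1 − 1.00 + 0.36).
1 − 1.00 + 0.36 = 0.36, so t = min(1, 0.36) = 0.36.
Check: 1.00 & 0.36 = max(0, 0.36) = 0.36 ≤ 0.36.

0.36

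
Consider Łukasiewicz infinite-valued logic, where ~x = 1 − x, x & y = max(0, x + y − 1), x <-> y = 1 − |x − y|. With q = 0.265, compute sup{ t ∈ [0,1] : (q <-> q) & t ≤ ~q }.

0.735

q <-> q = 1 − |0.265 − 0.265| = 1 − 0.000 = 1.000
So the left factor is q <-> q = 1.000.
~q = 1 − 0.265 = 0.735
So the right-hand bound is ~q = 0.735.
The residuum of the Łukasiewicz t-norm gives the supremum: min(1, 1 − 1.000 + 0.735).
1 − 1.000 + 0.735 = 0.735, so t = min(1, 0.735) = 0.735.
Check: 1.000 & 0.735 = max(0, 0.735) = 0.735 ≤ 0.735.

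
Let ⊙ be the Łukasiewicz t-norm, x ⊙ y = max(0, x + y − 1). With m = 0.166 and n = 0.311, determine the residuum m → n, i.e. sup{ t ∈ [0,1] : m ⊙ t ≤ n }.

1.000

The residuum of the Łukasiewicz t-norm gives the supremum: min(1, 1 − 0.166 + 0.311).
1 − 0.166 + 0.311 = 1.145, so t = min(1, 1.145) = 1.000.
Check: 0.166 ⊙ 1.000 = max(0, 0.166) = 0.166 ≤ 0.311.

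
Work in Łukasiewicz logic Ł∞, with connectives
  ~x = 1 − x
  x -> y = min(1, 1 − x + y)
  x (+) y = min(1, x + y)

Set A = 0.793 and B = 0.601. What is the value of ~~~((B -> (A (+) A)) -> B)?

0.399

A (+) A = min(1, 0.793 + 0.793) = min(1, 1.586) = 1.000
B -> (A (+) A) = min(1, 1 − 0.601 + 1.000) = min(1, 1.399) = 1.000
(B -> (A (+) A)) -> B = min(1, 1 − 1.000 + 0.601) = min(1, 0.601) = 0.601
~((B -> (A (+) A)) -> B) = 1 − 0.601 = 0.399
~~((B -> (A (+) A)) -> B) = 1 − 0.399 = 0.601
~~~((B -> (A (+) A)) -> B) = 1 − 0.601 = 0.399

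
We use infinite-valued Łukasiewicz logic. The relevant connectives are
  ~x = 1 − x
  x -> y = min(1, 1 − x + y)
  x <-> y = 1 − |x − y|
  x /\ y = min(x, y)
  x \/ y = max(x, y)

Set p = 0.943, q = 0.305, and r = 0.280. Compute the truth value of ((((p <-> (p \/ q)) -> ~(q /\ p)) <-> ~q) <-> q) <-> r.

0.975

p \/ q = max(0.943, 0.305) = 0.943
p <-> (p \/ q) = 1 − |0.943 − 0.943| = 1 − 0.000 = 1.000
q /\ p = min(0.305, 0.943) = 0.305
~(q /\ p) = 1 − 0.305 = 0.695
(p <-> (p \/ q)) -> ~(q /\ p) = min(1, 1 − 1.000 + 0.695) = min(1, 0.695) = 0.695
~q = 1 − 0.305 = 0.695
((p <-> (p \/ q)) -> ~(q /\ p)) <-> ~q = 1 − |0.695 − 0.695| = 1 − 0.000 = 1.000
(((p <-> (p \/ q)) -> ~(q /\ p)) <-> ~q) <-> q = 1 − |1.000 − 0.305| = 1 − 0.695 = 0.305
((((p <-> (p \/ q)) -> ~(q /\ p)) <-> ~q) <-> q) <-> r = 1 − |0.305 − 0.280| = 1 − 0.025 = 0.975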